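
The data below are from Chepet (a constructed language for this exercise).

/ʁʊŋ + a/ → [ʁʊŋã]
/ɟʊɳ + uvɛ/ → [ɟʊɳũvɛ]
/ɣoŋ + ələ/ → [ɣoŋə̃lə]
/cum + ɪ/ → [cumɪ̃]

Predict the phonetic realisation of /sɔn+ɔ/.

The data show progressive nasality assimilation (vowel nasalisation): /a/ → [ã] after /ŋ/; /u/ → [ũ] after /ɳ/; /ə/ → [ə̃] after /ŋ/; /ɪ/ → [ɪ̃] after /m/ — a vowel is nasalised by an immediately preceding nasal consonant.
The vowel /ɔ/ is adjacent to the preceding nasal /n/, so it acquires [+nasal] and surfaces as [ɔ̃].

[sɔnɔ̃]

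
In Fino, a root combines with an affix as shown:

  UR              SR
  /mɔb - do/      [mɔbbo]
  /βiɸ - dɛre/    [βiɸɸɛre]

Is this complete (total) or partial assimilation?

total assimilation

Underlying /d/ is realised as [ɸ] next to /ɸ/; /ɸ/ itself does not change.
The output [ɸ] is identical to the trigger /ɸ/ — every feature (place, manner, voicing) has been copied — so this is total assimilation.
The other form behaves the same way: /d/ → [b] after /b/ — in each case the output is a copy of the preceding consonant.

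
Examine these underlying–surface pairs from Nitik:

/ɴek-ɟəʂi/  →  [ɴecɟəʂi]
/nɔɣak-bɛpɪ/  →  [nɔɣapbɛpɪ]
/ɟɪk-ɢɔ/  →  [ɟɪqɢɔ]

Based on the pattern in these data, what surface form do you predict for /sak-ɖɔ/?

[saʈɖɔ]

The data show regressive place assimilation: /k/ → [c] before /ɟ/; /k/ → [p] before /b/; /k/ → [q] before /ɢ/. In each pair only place changes, matching the following consonant, while manner and voice stay constant.
/k/ is a voiceless velar stop. The following trigger /ɖ/ is retroflex, so /k/ must become retroflex as well.
Changing only its place to retroflex gives [ʈ] — the voiceless retroflex stop.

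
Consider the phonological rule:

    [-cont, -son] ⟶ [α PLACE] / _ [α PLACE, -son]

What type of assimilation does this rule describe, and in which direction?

regressive place assimilation

The rule copies the place features (abbreviated [PLACE]) from the environment onto the target, so the assimilating feature is place.
Since the environment is written after the underscore, the trigger follows the target; the direction is regressive.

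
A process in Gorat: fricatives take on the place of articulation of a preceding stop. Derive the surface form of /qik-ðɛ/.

/ð/ is a voiced dental fricative. The preceding trigger /k/ is velar, so /ð/ must become velar as well.
A voiced velar fricative is [ɣ], so the surface segment is [ɣ].

[qikɣɛ]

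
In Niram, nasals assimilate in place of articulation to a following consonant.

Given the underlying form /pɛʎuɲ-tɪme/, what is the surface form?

[pɛʎuntɪme]

The rule targets /ɲ/ (voiced palatal nasal), which sits before the trigger /t/ (alveolar).
Changing only its place to alveolar gives [n] — the voiced alveolar nasal.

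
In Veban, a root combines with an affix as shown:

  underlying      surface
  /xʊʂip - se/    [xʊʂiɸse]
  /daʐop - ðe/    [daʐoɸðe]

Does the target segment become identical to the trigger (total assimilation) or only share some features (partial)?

partial assimilation

Comparing underlying and surface forms, /p/ → [ɸ] is the alternation; the neighbouring /s/ is constant.
The change stop → fricative matches the manner of the following /s/, identifying this as manner assimilation.
Place and voice are unchanged, so the assimilation is partial, not total.
Checking the remaining alternation: /p/ → [ɸ] before /ð/ (stop → fricative, matching a fricative) — only manner changes, and always toward the following segment.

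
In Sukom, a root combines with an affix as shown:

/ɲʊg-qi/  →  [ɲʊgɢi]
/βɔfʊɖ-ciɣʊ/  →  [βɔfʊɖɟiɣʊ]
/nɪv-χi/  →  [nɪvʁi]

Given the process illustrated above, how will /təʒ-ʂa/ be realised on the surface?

The data show progressive voicing assimilation: /q/ → [ɢ] after /g/; /c/ → [ɟ] after /ɖ/; /χ/ → [ʁ] after /v/. In each pair only voicing changes, matching the preceding consonant, while place and manner stay constant.
/ʂ/ is a voiceless retroflex fricative. The preceding trigger /ʒ/ is voiced, so /ʂ/ must become voiced as well.
A voiced retroflex fricative is [ʐ], so the surface segment is [ʐ].

[təʒʐa]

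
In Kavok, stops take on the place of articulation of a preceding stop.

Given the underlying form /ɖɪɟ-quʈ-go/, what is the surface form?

[ɖɪɟcuʈɖo]

/q/ is a voiceless uvular stop. The preceding trigger /ɟ/ is palatal, so /q/ must become palatal as well.
Changing only its place to palatal gives [c] — the voiceless palatal stop.
The same rule applies at the second boundary: /g/ → [ɖ] next to /ʈ/.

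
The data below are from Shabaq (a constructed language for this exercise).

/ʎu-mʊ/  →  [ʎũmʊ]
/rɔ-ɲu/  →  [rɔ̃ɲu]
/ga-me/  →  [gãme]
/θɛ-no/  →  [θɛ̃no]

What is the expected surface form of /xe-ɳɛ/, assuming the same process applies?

[xẽɳɛ]

The data show regressive nasality assimilation (vowel nasalisation): /u/ → [ũ] before /m/; /ɔ/ → [ɔ̃] before /ɲ/; /a/ → [ã] before /m/; /ɛ/ → [ɛ̃] before /n/ — a vowel is nasalised by an immediately following nasal consonant.
The vowel /e/ is adjacent to the following nasal /ɳ/, so it acquires [+nasal] and surfaces as [ẽ].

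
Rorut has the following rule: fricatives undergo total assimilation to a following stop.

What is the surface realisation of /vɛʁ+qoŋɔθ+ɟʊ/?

[vɛqqoŋɔɟɟʊ]

/ʁ/ is the segment targeted by the rule; it sits immediately before /q/, so it assimilates completely and surfaces as [q].
The same rule applies at the second boundary: /θ/ → [ɟ] next to /ɟ/.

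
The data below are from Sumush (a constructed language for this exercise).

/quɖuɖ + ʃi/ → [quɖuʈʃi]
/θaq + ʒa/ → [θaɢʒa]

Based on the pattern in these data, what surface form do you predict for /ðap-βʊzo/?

[ðabβʊzo]

The data show regressive voicing assimilation: /ɖ/ → [ʈ] before /ʃ/; /q/ → [ɢ] before /ʒ/. In each pair only voicing changes, matching the following consonant, while place and manner stay constant.
The rule targets /p/ (voiceless bilabial stop), which sits before the trigger /β/ (voiced).
Changing only its voicing to voiced gives [b] — the voiced bilabial stop.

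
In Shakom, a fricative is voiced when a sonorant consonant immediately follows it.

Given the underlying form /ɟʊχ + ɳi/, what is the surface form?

/χ/ is a voiceless uvular fricative. The following trigger /ɳ/ is voiced, so /χ/ must become voiced as well.
A voiced uvular fricative is [ʁ], so the surface segment is [ʁ].

[ɟʊʁɳi]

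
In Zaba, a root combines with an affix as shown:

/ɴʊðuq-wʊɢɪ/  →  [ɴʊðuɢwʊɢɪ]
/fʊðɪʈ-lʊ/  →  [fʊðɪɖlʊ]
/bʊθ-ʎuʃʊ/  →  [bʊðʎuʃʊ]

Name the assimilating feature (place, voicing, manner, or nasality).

voicing

The segment that alternates is /q/, which surfaces as [ɢ] when adjacent to /w/.
/q/ is voiceless while /w/ is voiced; the output [ɢ] is voiced, matching the trigger — so the feature that spreads is voicing.
The same holds elsewhere in the data: /ʈ/ → [ɖ] before /l/ (voiceless → voiced, matching voiced); /θ/ → [ð] before /ʎ/ (voiceless → voiced, matching voiced) — only voicing changes, and always toward the following segment.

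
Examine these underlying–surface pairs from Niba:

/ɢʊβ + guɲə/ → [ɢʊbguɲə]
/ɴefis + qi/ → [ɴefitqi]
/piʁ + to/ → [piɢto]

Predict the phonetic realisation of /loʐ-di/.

[loɖdi]

The data show regressive manner assimilation: /β/ → [b] before /g/; /s/ → [t] before /q/; /ʁ/ → [ɢ] before /t/. In each pair only manner changes, matching the following consonant, while place and voice stay constant.
The rule targets /ʐ/ (voiced retroflex fricative), which sits before the trigger /d/ (stop).
Changing only its manner to stop gives [ɖ] — the voiced retroflex stop.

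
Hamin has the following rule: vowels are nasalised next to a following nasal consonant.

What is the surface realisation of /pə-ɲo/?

The vowel /ə/ is adjacent to the following nasal /ɲ/, so it acquires [+nasal] and surfaces as [ə̃].

[pə̃ɲo]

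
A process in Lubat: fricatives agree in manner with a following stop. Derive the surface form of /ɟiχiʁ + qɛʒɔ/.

The rule targets /ʁ/ (voiced uvular fricative), which sits before the trigger /q/ (stop).
Changing only its manner to stop gives [ɢ] — the voiced uvular stop.

[ɟiχiɢqɛʒɔ]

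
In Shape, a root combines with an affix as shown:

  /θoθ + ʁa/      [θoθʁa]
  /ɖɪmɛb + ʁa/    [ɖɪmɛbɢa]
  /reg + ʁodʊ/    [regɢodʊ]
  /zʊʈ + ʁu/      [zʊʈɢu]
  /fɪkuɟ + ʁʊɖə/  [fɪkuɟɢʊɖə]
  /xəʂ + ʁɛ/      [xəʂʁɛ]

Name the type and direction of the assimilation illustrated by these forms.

progressive manner assimilation

Comparing underlying and surface forms, /ʁ/ → [ɢ] is the alternation; the neighbouring /b/ is constant.
The change fricative → stop matches the manner of the preceding /b/, identifying this as manner assimilation.
Place and voice are unchanged, so the assimilation is partial, not total.
The same holds elsewhere in the data: /ʁ/ → [ɢ] after /g/ (fricative → stop, matching a stop); /ʁ/ → [ɢ] after /ʈ/ (fricative → stop, matching a stop); /ʁ/ → [ɢ] after /ɟ/ (fricative → stop, matching a stop) — only manner changes, and always toward the preceding segment.
No alternation appears in [θoθʁa], [xəʂʁɛ]: there the adjacent consonants already agree in manner (/ʁ/ and /θ/ are both fricatives; /ʁ/ and /ʂ/ are both fricatives), so these forms are consistent with the same rule.
The trigger is the preceding segment, so the direction is progressive (perseverative).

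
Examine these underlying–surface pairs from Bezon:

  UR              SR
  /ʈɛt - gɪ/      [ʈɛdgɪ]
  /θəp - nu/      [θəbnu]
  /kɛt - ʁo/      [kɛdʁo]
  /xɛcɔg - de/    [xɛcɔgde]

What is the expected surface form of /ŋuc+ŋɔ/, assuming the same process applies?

The data show regressive voicing assimilation: /t/ → [d] before /g/; /p/ → [b] before /n/; /t/ → [d] before /ʁ/. In each pair only voicing changes, matching the following consonant, while place and manner stay constant.
No alternation appears in [xɛcɔgde]: there the adjacent consonants already agree in voicing (/g/ and /d/ are both voiced), so this form is consistent with the same rule.
The rule targets /c/ (voiceless palatal stop), which sits before the trigger /ŋ/ (voiced).
Changing only its voicing to voiced gives [ɟ] — the voiced palatal stop.

[ŋuɟŋɔ]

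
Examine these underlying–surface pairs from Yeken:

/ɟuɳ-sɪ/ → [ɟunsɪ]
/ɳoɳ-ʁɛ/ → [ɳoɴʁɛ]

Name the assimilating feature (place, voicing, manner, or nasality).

place

The segment that alternates is /ɳ/, which surfaces as [n] when adjacent to /s/.
/ɳ/ is retroflex while /s/ is alveolar; the output [n] is alveolar, matching the trigger — so the feature that spreads is place.
The other alternating form patterns the same way: /ɳ/ → [ɴ] before /ʁ/ (retroflex → uvular, matching uvular) — only place changes, and always toward the following segment.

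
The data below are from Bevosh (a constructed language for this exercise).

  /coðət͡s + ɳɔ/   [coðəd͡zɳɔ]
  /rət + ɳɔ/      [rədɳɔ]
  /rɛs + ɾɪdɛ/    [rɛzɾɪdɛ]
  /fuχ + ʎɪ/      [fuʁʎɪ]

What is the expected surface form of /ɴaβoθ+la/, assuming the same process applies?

[ɴaβoðla]

The data show regressive voicing assimilation: /t͡s/ → [d͡z] before /ɳ/; /t/ → [d] before /ɳ/; /s/ → [z] before /ɾ/; /χ/ → [ʁ] before /ʎ/. In each pair only voicing changes, matching the following consonant, while place and manner stay constant.
The rule targets /θ/ (voiceless dental fricative), which sits before the trigger /l/ (voiced).
The voiced dental fricative is [ð], so /θ/ → [ð].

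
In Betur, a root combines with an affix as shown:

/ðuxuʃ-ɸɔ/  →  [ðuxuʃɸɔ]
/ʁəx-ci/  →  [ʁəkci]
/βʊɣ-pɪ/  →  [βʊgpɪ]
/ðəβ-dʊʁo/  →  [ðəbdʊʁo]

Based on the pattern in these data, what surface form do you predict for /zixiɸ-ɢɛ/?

The data show regressive manner assimilation: /x/ → [k] before /c/; /ɣ/ → [g] before /p/; /β/ → [b] before /d/. In each pair only manner changes, matching the following consonant, while place and voice stay constant.
No alternation appears in [ðuxuʃɸɔ]: there the adjacent consonants already agree in manner (/ʃ/ and /ɸ/ are both fricatives), so this form is consistent with the same rule.
The rule targets /ɸ/ (voiceless bilabial fricative), which sits before the trigger /ɢ/ (stop).
Changing only its manner to stop gives [p] — the voiceless bilabial stop.

[zixipɢɛ]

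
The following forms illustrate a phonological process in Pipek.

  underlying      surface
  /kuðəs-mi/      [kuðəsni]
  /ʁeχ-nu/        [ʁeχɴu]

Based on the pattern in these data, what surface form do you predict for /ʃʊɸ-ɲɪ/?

[ʃʊɸmɪ]

The data show progressive place assimilation: /m/ → [n] after /s/; /n/ → [ɴ] after /χ/. In each pair only place changes, matching the preceding consonant, while manner and voice stay constant.
/ɲ/ is a voiced palatal nasal. The preceding trigger /ɸ/ is bilabial, so /ɲ/ must become bilabial as well.
Changing only its place to bilabial gives [m] — the voiced bilabial nasal.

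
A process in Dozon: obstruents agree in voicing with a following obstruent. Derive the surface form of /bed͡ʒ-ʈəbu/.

[bet͡ʃʈəbu]

The rule targets /d͡ʒ/ (voiced postalveolar affricate), which sits before the trigger /ʈ/ (voiceless).
The voiceless postalveolar affricate is [t͡ʃ], so /d͡ʒ/ → [t͡ʃ].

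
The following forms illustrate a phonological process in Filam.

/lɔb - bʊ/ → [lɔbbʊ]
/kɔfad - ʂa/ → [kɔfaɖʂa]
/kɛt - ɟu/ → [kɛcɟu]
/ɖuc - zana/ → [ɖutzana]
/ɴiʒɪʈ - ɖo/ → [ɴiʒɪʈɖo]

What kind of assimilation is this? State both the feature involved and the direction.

regressive place assimilation

Underlying /d/ is realised as [ɖ] next to /ʂ/; /ʂ/ itself does not change.
The change alveolar → retroflex matches the place of the following /ʂ/, identifying this as place assimilation.
Manner and voice are unchanged, so the assimilation is partial, not total.
The same holds elsewhere in the data: /t/ → [c] before /ɟ/ (alveolar → palatal, matching palatal); /c/ → [t] before /z/ (palatal → alveolar, matching alveolar) — only place changes, and always toward the following segment.
Nothing changes in [lɔbbʊ], [ɴiʒɪʈɖo]: there the adjacent consonants already agree in place (/b/ and /b/ are both bilabial; /ʈ/ and /ɖ/ are both retroflex), so these forms are consistent with the same rule.
The trigger is the following segment, so the direction is regressive (anticipatory).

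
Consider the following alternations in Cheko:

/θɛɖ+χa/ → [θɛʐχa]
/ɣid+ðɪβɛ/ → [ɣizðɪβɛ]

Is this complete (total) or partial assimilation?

partial assimilation

Comparing underlying and surface forms, /ɖ/ → [ʐ] is the alternation; the neighbouring /χ/ is constant.
The change stop → fricative matches the manner of the following /χ/, identifying this as manner assimilation.
Place and voice are unchanged, so the assimilation is partial, not total.
The other alternating form patterns the same way: /d/ → [z] before /ð/ (stop → fricative, matching a fricative) — only manner changes, and always toward the following segment.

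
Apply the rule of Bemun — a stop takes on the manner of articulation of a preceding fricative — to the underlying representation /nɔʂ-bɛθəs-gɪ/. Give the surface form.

The rule targets /b/ (voiced bilabial stop), which sits after the trigger /ʂ/ (fricative).
The voiced bilabial fricative is [β], so /b/ → [β].
The same rule applies at the second boundary: /g/ → [ɣ] next to /s/.

[nɔʂβɛθəsɣɪ]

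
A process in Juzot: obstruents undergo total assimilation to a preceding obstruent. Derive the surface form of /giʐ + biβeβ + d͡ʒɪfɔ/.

/b/ is the segment targeted by the rule; it sits immediately after /ʐ/, so it assimilates completely and surfaces as [ʐ].
The same rule applies at the second boundary: /d͡ʒ/ → [β] next to /β/.

[giʐʐiβeββɪfɔ]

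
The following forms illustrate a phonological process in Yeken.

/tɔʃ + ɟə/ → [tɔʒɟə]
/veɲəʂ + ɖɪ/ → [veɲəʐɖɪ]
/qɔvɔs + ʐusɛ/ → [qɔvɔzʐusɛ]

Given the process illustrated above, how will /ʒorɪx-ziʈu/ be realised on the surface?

The data show regressive voicing assimilation: /ʃ/ → [ʒ] before /ɟ/; /ʂ/ → [ʐ] before /ɖ/; /s/ → [z] before /ʐ/. In each pair only voicing changes, matching the following consonant, while place and manner stay constant.
The rule targets /x/ (voiceless velar fricative), which sits before the trigger /z/ (voiced).
A voiced velar fricative is [ɣ], so the surface segment is [ɣ].

[ʒorɪɣziʈu]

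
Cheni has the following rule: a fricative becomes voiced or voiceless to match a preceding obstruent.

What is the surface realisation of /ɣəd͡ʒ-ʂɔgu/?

The rule targets /ʂ/ (voiceless retroflex fricative), which sits after the trigger /d͡ʒ/ (voiced).
A voiced retroflex fricative is [ʐ], so the surface segment is [ʐ].

[ɣəd͡ʒʐɔgu]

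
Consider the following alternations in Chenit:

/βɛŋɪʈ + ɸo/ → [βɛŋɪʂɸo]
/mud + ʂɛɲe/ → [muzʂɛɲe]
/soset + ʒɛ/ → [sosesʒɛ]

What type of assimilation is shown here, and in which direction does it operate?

The segment that alternates is /ʈ/, which surfaces as [ʂ] when adjacent to /ɸ/.
The change stop → fricative matches the manner of the following /ɸ/, identifying this as manner assimilation.
Place and voice are unchanged, so the assimilation is partial, not total.
Checking the remaining alternations: /d/ → [z] before /ʂ/ (stop → fricative, matching a fricative); /t/ → [s] before /ʒ/ (stop → fricative, matching a fricative) — only manner changes, and always toward the following segment.
Since the segment that changes precedes the conditioning segment, the assimilation is regressive.

regressive manner assimilation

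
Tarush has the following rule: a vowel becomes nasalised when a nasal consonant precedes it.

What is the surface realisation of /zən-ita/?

[zənĩta]

/i/ sits next to the nasal /n/ and is therefore nasalised to [ĩ].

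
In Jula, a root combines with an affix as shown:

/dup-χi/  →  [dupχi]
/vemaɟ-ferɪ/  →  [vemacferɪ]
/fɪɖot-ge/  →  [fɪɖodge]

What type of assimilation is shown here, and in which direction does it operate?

Comparing underlying and surface forms, /ɟ/ → [c] is the alternation; the neighbouring /f/ is constant.
/ɟ/ is voiced while /f/ is voiceless; the output [c] is voiceless, matching the trigger — so the feature that spreads is voicing.
Place and manner are unchanged, so the assimilation is partial, not total.
The same holds elsewhere in the data: /t/ → [d] before /g/ (voiceless → voiced, matching voiced) — only voicing changes, and always toward the following segment.
Nothing changes in [dupχi]: there the adjacent consonants already agree in voicing (/p/ and /χ/ are both voiceless), so this form is consistent with the same rule.
Since the segment that changes precedes the conditioning segment, the assimilation is regressive.

regressive voicing assimilation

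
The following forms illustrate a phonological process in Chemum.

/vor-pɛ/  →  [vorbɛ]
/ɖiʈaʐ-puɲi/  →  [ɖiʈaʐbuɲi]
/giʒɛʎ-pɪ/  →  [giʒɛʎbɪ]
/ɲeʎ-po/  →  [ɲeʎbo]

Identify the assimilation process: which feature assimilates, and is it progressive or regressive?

The segment that alternates is /p/, which surfaces as [b] when adjacent to /r/.
/p/ is voiceless while /r/ is voiced; the output [b] is voiced, matching the trigger — so the feature that spreads is voicing.
Place and manner are unchanged, so the assimilation is partial, not total.
Checking the remaining alternations: /p/ → [b] after /ʐ/ (voiceless → voiced, matching voiced); /p/ → [b] after /ʎ/ (voiceless → voiced, matching voiced) — only voicing changes, and always toward the preceding segment.
Since the segment that changes follows the conditioning segment, the assimilation is progressive.

progressive voicing assimilation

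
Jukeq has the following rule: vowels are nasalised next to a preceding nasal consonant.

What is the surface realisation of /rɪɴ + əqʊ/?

[rɪɴə̃qʊ]

The vowel /ə/ is adjacent to the preceding nasal /ɴ/, so it acquires [+nasal] and surfaces as [ə̃].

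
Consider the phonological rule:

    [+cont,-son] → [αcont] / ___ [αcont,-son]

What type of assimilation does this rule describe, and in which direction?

The shared variable α links the value of [cont] on the target to that of the neighbouring obstruent. [cont] distinguishes stops from fricatives — a manner-of-articulation feature — so this is manner assimilation.
The conditioning segment sits to the right of the focus bar, meaning the trigger follows the segment that changes — regressive assimilation.

regressive manner assimilation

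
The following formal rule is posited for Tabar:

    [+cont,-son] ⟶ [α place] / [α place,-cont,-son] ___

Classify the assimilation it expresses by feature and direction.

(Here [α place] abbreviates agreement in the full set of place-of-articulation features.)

The rule copies the place features (abbreviated [place]) from the environment onto the target, so the assimilating feature is place.
The conditioning segment sits to the left of the focus bar, meaning the trigger precedes the segment that changes — progressive assimilation.

progressive place assimilation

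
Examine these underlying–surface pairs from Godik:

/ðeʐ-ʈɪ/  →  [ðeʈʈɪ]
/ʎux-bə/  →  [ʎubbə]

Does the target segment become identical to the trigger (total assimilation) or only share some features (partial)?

total assimilation

Underlying /ʐ/ is realised as [ʈ] next to /ʈ/; /ʈ/ itself does not change.
The output [ʈ] is identical to the trigger /ʈ/ — every feature (place, manner, voicing) has been copied — so this is total assimilation.
The remaining alternation confirms this: /x/ → [b] before /b/ — in each case the output is a copy of the following consonant.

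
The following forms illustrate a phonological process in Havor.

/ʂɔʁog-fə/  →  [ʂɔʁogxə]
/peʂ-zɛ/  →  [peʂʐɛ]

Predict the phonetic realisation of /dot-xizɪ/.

The data show progressive place assimilation: /f/ → [x] after /g/; /z/ → [ʐ] after /ʂ/. In each pair only place changes, matching the preceding consonant, while manner and voice stay constant.
The rule targets /x/ (voiceless velar fricative), which sits after the trigger /t/ (alveolar).
The voiceless alveolar fricative is [s], so /x/ → [s].

[dotsizɪ]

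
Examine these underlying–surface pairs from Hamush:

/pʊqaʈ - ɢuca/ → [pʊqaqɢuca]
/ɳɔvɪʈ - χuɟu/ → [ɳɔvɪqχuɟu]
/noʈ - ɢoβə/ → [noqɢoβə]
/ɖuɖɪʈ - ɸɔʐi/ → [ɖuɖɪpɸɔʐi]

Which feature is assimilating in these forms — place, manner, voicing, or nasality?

place

Underlying /ʈ/ is realised as [q] next to /ɢ/; /ɢ/ itself does not change.
The change retroflex → uvular matches the place of the following /ɢ/, identifying this as place assimilation.
The same holds elsewhere in the data: /ʈ/ → [q] before /χ/ (retroflex → uvular, matching uvular); /ʈ/ → [p] before /ɸ/ (retroflex → bilabial, matching bilabial) — only place changes, and always toward the following segment.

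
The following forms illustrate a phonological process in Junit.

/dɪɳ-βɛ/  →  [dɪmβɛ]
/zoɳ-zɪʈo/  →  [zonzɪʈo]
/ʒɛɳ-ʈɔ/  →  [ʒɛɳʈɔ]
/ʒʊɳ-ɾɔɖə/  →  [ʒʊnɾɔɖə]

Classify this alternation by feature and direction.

regressive place assimilation

Comparing underlying and surface forms, /ɳ/ → [m] is the alternation; the neighbouring /β/ is constant.
/ɳ/ is retroflex while /β/ is bilabial; the output [m] is bilabial, matching the trigger — so the feature that spreads is place.
Manner and voice are unchanged, so the assimilation is partial, not total.
Checking the remaining alternations: /ɳ/ → [n] before /z/ (retroflex → alveolar, matching alveolar); /ɳ/ → [n] before /ɾ/ (retroflex → alveolar, matching alveolar) — only place changes, and always toward the following segment.
Nothing changes in [ʒɛɳʈɔ]: there the adjacent consonants already agree in place (/ɳ/ and /ʈ/ are both retroflex), so this form is consistent with the same rule.
Since the segment that changes precedes the conditioning segment, the assimilation is regressive.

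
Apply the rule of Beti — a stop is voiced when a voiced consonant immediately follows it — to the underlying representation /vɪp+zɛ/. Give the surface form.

/p/ is a voiceless bilabial stop. The following trigger /z/ is voiced, so /p/ must become voiced as well.
The voiced bilabial stop is [b], so /p/ → [b].

[vɪbzɛ]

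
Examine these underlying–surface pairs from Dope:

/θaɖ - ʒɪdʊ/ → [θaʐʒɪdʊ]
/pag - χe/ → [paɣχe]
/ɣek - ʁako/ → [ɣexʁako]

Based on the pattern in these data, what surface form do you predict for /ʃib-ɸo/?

[ʃiβɸo]

The data show regressive manner assimilation: /ɖ/ → [ʐ] before /ʒ/; /g/ → [ɣ] before /χ/; /k/ → [x] before /ʁ/. In each pair only manner changes, matching the following consonant, while place and voice stay constant.
The rule targets /b/ (voiced bilabial stop), which sits before the trigger /ɸ/ (fricative).
A voiced bilabial fricative is [β], so the surface segment is [β].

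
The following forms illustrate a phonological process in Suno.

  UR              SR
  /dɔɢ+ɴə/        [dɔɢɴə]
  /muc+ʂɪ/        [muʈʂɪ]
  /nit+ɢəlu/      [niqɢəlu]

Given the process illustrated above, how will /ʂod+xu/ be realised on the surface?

The data show regressive place assimilation: /c/ → [ʈ] before /ʂ/; /t/ → [q] before /ɢ/. In each pair only place changes, matching the following consonant, while manner and voice stay constant.
No alternation appears in [dɔɢɴə]: there the adjacent consonants already agree in place (/ɢ/ and /ɴ/ are both uvular), so this form is consistent with the same rule.
The rule targets /d/ (voiced alveolar stop), which sits before the trigger /x/ (velar).
Changing only its place to velar gives [g] — the voiced velar stop.

[ʂogxu]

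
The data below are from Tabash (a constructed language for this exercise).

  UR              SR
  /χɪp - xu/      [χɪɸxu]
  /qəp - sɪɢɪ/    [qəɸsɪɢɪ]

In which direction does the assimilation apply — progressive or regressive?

regressive

Comparing underlying and surface forms, /p/ → [ɸ] is the alternation; the neighbouring /x/ is constant.
The change stop → fricative matches the manner of the following /x/, identifying this as manner assimilation.
The other alternating form patterns the same way: /p/ → [ɸ] before /s/ (stop → fricative, matching a fricative) — only manner changes, and always toward the following segment.
Since the segment that changes precedes the conditioning segment, the assimilation is regressive.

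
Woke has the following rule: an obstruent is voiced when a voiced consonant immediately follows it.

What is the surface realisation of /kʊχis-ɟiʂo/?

[kʊχizɟiʂo]

The rule targets /s/ (voiceless alveolar fricative), which sits before the trigger /ɟ/ (voiced).
Changing only its voicing to voiced gives [z] — the voiced alveolar fricative.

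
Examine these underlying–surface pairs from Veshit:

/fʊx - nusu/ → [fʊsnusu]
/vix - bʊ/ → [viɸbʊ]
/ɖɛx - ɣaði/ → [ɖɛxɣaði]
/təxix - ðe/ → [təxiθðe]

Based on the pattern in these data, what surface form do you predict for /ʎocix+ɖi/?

The data show regressive place assimilation: /x/ → [s] before /n/; /x/ → [ɸ] before /b/; /x/ → [θ] before /ð/. In each pair only place changes, matching the following consonant, while manner and voice stay constant.
No alternation appears in [ɖɛxɣaði]: there the adjacent consonants already agree in place (/x/ and /ɣ/ are both velar), so this form is consistent with the same rule.
The rule targets /x/ (voiceless velar fricative), which sits before the trigger /ɖ/ (retroflex).
A voiceless retroflex fricative is [ʂ], so the surface segment is [ʂ].

[ʎociʂɖi]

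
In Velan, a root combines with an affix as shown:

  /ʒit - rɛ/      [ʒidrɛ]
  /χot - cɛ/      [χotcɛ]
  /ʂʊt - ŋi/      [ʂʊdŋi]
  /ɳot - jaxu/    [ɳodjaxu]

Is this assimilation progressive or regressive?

regressive

Underlying /t/ is realised as [d] next to /r/; /r/ itself does not change.
/t/ is voiceless while /r/ is voiced; the output [d] is voiced, matching the trigger — so the feature that spreads is voicing.
Checking the remaining alternations: /t/ → [d] before /ŋ/ (voiceless → voiced, matching voiced); /t/ → [d] before /j/ (voiceless → voiced, matching voiced) — only voicing changes, and always toward the following segment.
Nothing changes in [χotcɛ]: there the adjacent consonants already agree in voicing (/t/ and /c/ are both voiceless), so this form is consistent with the same rule.
Since the segment that changes precedes the conditioning segment, the assimilation is regressive.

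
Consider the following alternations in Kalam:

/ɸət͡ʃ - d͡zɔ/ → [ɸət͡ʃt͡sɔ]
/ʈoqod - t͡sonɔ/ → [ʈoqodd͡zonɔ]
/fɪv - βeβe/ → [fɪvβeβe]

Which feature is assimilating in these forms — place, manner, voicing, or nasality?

voicing

Underlying /d͡z/ is realised as [t͡s] next to /t͡ʃ/; /t͡ʃ/ itself does not change.
/d͡z/ is voiced while /t͡ʃ/ is voiceless; the output [t͡s] is voiceless, matching the trigger — so the feature that spreads is voicing.
Checking the remaining alternation: /t͡s/ → [d͡z] after /d/ (voiceless → voiced, matching voiced) — only voicing changes, and always toward the preceding segment.
Nothing changes in [fɪvβeβe]: there the adjacent consonants already agree in voicing (/β/ and /v/ are both voiced), so this form is consistent with the same rule.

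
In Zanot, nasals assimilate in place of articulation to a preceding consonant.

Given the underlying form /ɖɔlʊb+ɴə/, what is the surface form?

The rule targets /ɴ/ (voiced uvular nasal), which sits after the trigger /b/ (bilabial).
Changing only its place to bilabial gives [m] — the voiced bilabial nasal.

[ɖɔlʊbmə]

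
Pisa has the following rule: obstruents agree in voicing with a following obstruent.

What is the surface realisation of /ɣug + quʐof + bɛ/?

The rule targets /g/ (voiced velar stop), which sits before the trigger /q/ (voiceless).
A voiceless velar stop is [k], so the surface segment is [k].
The same rule applies at the second boundary: /f/ → [v] next to /b/.

[ɣukquʐovbɛ]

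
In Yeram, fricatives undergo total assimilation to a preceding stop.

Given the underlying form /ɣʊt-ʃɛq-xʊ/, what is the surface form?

/ʃ/ is the segment targeted by the rule; it sits immediately after /t/, so it assimilates completely and surfaces as [t].
The same rule applies at the second boundary: /x/ → [q] next to /q/.

[ɣʊttɛqqʊ]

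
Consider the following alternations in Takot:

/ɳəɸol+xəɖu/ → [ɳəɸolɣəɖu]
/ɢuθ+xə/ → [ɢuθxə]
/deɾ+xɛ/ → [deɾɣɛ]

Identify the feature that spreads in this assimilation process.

Comparing underlying and surface forms, /x/ → [ɣ] is the alternation; the neighbouring /l/ is constant.
The change voiceless → voiced matches the voicing of the preceding /l/, identifying this as voicing assimilation.
Checking the remaining alternation: /x/ → [ɣ] after /ɾ/ (voiceless → voiced, matching voiced) — only voicing changes, and always toward the preceding segment.
No alternation appears in [ɢuθxə]: there the adjacent consonants already agree in voicing (/x/ and /θ/ are both voiceless), so this form is consistent with the same rule.

voicing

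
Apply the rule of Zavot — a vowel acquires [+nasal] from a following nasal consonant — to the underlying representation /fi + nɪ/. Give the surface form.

/i/ sits next to the nasal /n/ and is therefore nasalised to [ĩ].

[fĩnɪ]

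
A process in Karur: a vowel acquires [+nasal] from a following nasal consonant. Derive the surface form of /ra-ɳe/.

[rãɳe]

The vowel /a/ is adjacent to the following nasal /ɳ/, so it acquires [+nasal] and surfaces as [ã].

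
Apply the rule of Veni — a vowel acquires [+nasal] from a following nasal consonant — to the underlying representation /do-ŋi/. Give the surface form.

The vowel /o/ is adjacent to the following nasal /ŋ/, so it acquires [+nasal] and surfaces as [õ].

[dõŋi]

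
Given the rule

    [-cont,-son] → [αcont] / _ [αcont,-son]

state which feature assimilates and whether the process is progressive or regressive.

The shared variable α links the value of [cont] on the target to that of the neighbouring obstruent. [cont] distinguishes stops from fricatives — a manner-of-articulation feature — so this is manner assimilation.
Since the environment is written after the underscore, the trigger follows the target; the direction is regressive.

regressive manner assimilation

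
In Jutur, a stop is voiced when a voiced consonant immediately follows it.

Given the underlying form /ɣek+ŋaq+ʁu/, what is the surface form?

[ɣegŋaɢʁu]

/k/ is a voiceless velar stop. The following trigger /ŋ/ is voiced, so /k/ must become voiced as well.
Changing only its voicing to voiced gives [g] — the voiced velar stop.
The same rule applies at the second boundary: /q/ → [ɢ] next to /ʁ/.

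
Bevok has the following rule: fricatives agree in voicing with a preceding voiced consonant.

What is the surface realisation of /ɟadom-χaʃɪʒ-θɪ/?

[ɟadomʁaʃɪʒðɪ]

/χ/ is a voiceless uvular fricative. The preceding trigger /m/ is voiced, so /χ/ must become voiced as well.
The voiced uvular fricative is [ʁ], so /χ/ → [ʁ].
The same rule applies at the second boundary: /θ/ → [ð] next to /ʒ/.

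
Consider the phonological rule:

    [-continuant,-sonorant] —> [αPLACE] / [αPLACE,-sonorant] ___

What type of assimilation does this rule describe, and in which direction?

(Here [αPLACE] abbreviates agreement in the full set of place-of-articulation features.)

progressive place assimilation

The rule copies the place features (abbreviated [PLACE]) from the environment onto the target, so the assimilating feature is place.
The conditioning segment sits to the left of the focus bar, meaning the trigger precedes the segment that changes — progressive assimilation.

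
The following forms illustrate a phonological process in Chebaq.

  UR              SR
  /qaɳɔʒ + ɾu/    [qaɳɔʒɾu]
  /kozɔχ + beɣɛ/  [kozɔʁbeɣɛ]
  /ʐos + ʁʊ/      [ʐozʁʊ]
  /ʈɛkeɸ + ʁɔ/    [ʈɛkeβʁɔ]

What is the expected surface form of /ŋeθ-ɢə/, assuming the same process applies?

The data show regressive voicing assimilation: /χ/ → [ʁ] before /b/; /s/ → [z] before /ʁ/; /ɸ/ → [β] before /ʁ/. In each pair only voicing changes, matching the following consonant, while place and manner stay constant.
Nothing changes in [qaɳɔʒɾu]: there the adjacent consonants already agree in voicing (/ʒ/ and /ɾ/ are both voiced), so this form is consistent with the same rule.
/θ/ is a voiceless dental fricative. The following trigger /ɢ/ is voiced, so /θ/ must become voiced as well.
The voiced dental fricative is [ð], so /θ/ → [ð].

[ŋeðɢə]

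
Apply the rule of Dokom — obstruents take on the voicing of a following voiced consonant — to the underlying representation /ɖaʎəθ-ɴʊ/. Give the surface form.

The rule targets /θ/ (voiceless dental fricative), which sits before the trigger /ɴ/ (voiced).
A voiced dental fricative is [ð], so the surface segment is [ð].

[ɖaʎəðɴʊ]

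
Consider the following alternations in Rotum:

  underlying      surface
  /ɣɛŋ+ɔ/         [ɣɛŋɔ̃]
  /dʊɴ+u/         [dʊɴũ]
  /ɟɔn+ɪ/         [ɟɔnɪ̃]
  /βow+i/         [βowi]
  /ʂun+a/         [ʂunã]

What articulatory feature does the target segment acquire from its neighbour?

nasality

The vowel /ɔ/ surfaces as nasalised [ɔ̃] next to the preceding nasal /ŋ/ — it has acquired the [+nasal] feature of its neighbour.
Likewise in the remaining data: /u/ → [ũ] after /ɴ/; /ɪ/ → [ɪ̃] after /n/; /a/ → [ã] after /n/ — each time a vowel is nasalised next to a preceding nasal.
No change occurs in [βowi] because the vowel at the boundary is adjacent to an oral consonant, not a nasal (/i/ next to /w/).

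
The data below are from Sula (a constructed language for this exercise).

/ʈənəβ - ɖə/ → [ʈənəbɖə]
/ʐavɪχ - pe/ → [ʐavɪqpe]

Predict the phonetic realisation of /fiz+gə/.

The data show regressive manner assimilation: /β/ → [b] before /ɖ/; /χ/ → [q] before /p/. In each pair only manner changes, matching the following consonant, while place and voice stay constant.
/z/ is a voiced alveolar fricative. The following trigger /g/ is a stop, so /z/ must become a stop as well.
Changing only its manner to stop gives [d] — the voiced alveolar stop.

[fidgə]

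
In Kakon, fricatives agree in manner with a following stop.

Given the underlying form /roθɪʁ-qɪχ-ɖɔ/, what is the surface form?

[roθɪɢqɪqɖɔ]

/ʁ/ is a voiced uvular fricative. The following trigger /q/ is a stop, so /ʁ/ must become a stop as well.
The voiced uvular stop is [ɢ], so /ʁ/ → [ɢ].
At the second juncture, /χ/ likewise becomes [q] adjacent to /ɖ/.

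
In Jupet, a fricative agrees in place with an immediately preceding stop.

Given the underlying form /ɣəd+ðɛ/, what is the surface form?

/ð/ is a voiced dental fricative. The preceding trigger /d/ is alveolar, so /ð/ must become alveolar as well.
The voiced alveolar fricative is [z], so /ð/ → [z].

[ɣədzɛ]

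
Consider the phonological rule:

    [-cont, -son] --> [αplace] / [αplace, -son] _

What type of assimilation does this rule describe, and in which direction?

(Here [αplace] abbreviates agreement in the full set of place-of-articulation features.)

progressive place assimilation

The shared variable α links the value of the place features (abbreviated [place]) on the target to the same value on the neighbouring segment, so place is the feature that assimilates.
Since the environment is written before the underscore, the trigger precedes the target; the direction is progressive.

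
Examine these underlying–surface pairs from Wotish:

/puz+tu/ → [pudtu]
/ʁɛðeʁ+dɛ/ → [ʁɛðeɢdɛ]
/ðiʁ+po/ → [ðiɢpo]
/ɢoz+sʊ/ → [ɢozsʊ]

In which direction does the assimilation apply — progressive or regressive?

regressive

The segment that alternates is /z/, which surfaces as [d] when adjacent to /t/.
The change fricative → stop matches the manner of the following /t/, identifying this as manner assimilation.
The same holds elsewhere in the data: /ʁ/ → [ɢ] before /d/ (fricative → stop, matching a stop); /ʁ/ → [ɢ] before /p/ (fricative → stop, matching a stop) — only manner changes, and always toward the following segment.
Nothing changes in [ɢozsʊ]: there the adjacent consonants already agree in manner (/z/ and /s/ are both fricatives), so this form is consistent with the same rule.
The trigger is the following segment, so the direction is regressive (anticipatory).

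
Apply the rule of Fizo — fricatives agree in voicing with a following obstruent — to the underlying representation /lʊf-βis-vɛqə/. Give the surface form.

/f/ is a voiceless labiodental fricative. The following trigger /β/ is voiced, so /f/ must become voiced as well.
Changing only its voicing to voiced gives [v] — the voiced labiodental fricative.
The same rule applies at the second boundary: /s/ → [z] next to /v/.

[lʊvβizvɛqə]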